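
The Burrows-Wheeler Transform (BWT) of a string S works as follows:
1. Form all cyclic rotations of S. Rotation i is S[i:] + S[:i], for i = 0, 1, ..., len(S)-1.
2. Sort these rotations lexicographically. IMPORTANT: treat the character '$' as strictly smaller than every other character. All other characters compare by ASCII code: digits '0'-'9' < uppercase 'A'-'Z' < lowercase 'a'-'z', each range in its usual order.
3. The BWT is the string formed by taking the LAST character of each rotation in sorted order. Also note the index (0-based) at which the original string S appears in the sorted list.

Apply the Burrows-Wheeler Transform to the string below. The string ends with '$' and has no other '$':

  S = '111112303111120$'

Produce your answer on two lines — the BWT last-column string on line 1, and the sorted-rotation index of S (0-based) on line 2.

All 16 rotations (rotation i = S[i:]+S[:i]):
  rot[0] = 111112303111120$
  rot[1] = 11112303111120$1
  rot[2] = 1112303111120$11
  rot[3] = 112303111120$111
  rot[4] = 12303111120$1111
  rot[5] = 2303111120$11111
  rot[6] = 303111120$111112
  rot[7] = 03111120$1111123
  rot[8] = 3111120$11111230
  rot[9] = 111120$111112303
  rot[10] = 11120$1111123031
  rot[11] = 1120$11111230311
  rot[12] = 120$111112303111
  rot[13] = 20$1111123031111
  rot[14] = 0$11111230311112
  rot[15] = $111112303111120
Sorted (with $ < everything):
  sorted[0] = $111112303111120  (last char: '0')
  sorted[1] = 0$11111230311112  (last char: '2')
  sorted[2] = 03111120$1111123  (last char: '3')
  sorted[3] = 111112303111120$  (last char: '$')
  sorted[4] = 111120$111112303  (last char: '3')
  sorted[5] = 11112303111120$1  (last char: '1')
  sorted[6] = 11120$1111123031  (last char: '1')
  sorted[7] = 1112303111120$11  (last char: '1')
  sorted[8] = 1120$11111230311  (last char: '1')
  sorted[9] = 112303111120$111  (last char: '1')
  sorted[10] = 120$111112303111  (last char: '1')
  sorted[11] = 12303111120$1111  (last char: '1')
  sorted[12] = 20$1111123031111  (last char: '1')
  sorted[13] = 2303111120$11111  (last char: '1')
  sorted[14] = 303111120$111112  (last char: '2')
  sorted[15] = 3111120$11111230  (last char: '0')
Last column: 023$311111111120
Original string S is at sorted index 3

Answer: 023$311111111120
3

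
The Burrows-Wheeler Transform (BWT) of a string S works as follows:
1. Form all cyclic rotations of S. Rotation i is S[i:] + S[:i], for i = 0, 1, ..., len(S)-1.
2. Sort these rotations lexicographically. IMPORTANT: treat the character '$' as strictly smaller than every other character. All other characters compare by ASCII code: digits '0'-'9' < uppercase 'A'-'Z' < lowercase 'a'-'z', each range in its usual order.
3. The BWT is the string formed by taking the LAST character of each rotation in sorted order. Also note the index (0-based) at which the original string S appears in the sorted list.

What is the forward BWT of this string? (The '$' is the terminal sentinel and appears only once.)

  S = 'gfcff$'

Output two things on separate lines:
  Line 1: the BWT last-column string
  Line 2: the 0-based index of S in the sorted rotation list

Answer: fffgc$
5

Derivation:
All 6 rotations (rotation i = S[i:]+S[:i]):
  rot[0] = gfcff$
  rot[1] = fcff$g
  rot[2] = cff$gf
  rot[3] = ff$gfc
  rot[4] = f$gfcf
  rot[5] = $gfcff
Sorted (with $ < everything):
  sorted[0] = $gfcff  (last char: 'f')
  sorted[1] = cff$gf  (last char: 'f')
  sorted[2] = f$gfcf  (last char: 'f')
  sorted[3] = fcff$g  (last char: 'g')
  sorted[4] = ff$gfc  (last char: 'c')
  sorted[5] = gfcff$  (last char: '$')
Last column: fffgc$
Original string S is at sorted index 5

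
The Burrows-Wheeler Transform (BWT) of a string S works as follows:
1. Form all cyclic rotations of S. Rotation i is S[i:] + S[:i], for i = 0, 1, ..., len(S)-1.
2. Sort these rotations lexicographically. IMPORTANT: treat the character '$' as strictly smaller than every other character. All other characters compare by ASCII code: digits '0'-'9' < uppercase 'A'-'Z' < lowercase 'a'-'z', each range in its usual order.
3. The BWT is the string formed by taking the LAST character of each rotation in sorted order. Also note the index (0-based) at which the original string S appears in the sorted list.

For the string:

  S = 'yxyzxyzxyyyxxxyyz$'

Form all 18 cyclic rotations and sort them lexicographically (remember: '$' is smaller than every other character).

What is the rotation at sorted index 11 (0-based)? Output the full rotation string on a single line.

All 18 rotations (rotation i = S[i:]+S[:i]):
  rot[0] = yxyzxyzxyyyxxxyyz$
  rot[1] = xyzxyzxyyyxxxyyz$y
  rot[2] = yzxyzxyyyxxxyyz$yx
  rot[3] = zxyzxyyyxxxyyz$yxy
  rot[4] = xyzxyyyxxxyyz$yxyz
  rot[5] = yzxyyyxxxyyz$yxyzx
  rot[6] = zxyyyxxxyyz$yxyzxy
  rot[7] = xyyyxxxyyz$yxyzxyz
  rot[8] = yyyxxxyyz$yxyzxyzx
  rot[9] = yyxxxyyz$yxyzxyzxy
  rot[10] = yxxxyyz$yxyzxyzxyy
  rot[11] = xxxyyz$yxyzxyzxyyy
  rot[12] = xxyyz$yxyzxyzxyyyx
  rot[13] = xyyz$yxyzxyzxyyyxx
  rot[14] = yyz$yxyzxyzxyyyxxx
  rot[15] = yz$yxyzxyzxyyyxxxy
  rot[16] = z$yxyzxyzxyyyxxxyy
  rot[17] = $yxyzxyzxyyyxxxyyz
Sorted (with $ < everything):
  sorted[0] = $yxyzxyzxyyyxxxyyz
  sorted[1] = xxxyyz$yxyzxyzxyyy
  sorted[2] = xxyyz$yxyzxyzxyyyx
  sorted[3] = xyyyxxxyyz$yxyzxyz
  sorted[4] = xyyz$yxyzxyzxyyyxx
  sorted[5] = xyzxyyyxxxyyz$yxyz
  sorted[6] = xyzxyzxyyyxxxyyz$y
  sorted[7] = yxxxyyz$yxyzxyzxyy
  sorted[8] = yxyzxyzxyyyxxxyyz$
  sorted[9] = yyxxxyyz$yxyzxyzxy
  sorted[10] = yyyxxxyyz$yxyzxyzx
  sorted[11] = yyz$yxyzxyzxyyyxxx
  sorted[12] = yz$yxyzxyzxyyyxxxy
  sorted[13] = yzxyyyxxxyyz$yxyzx
  sorted[14] = yzxyzxyyyxxxyyz$yx
  sorted[15] = z$yxyzxyzxyyyxxxyy
  sorted[16] = zxyyyxxxyyz$yxyzxy
  sorted[17] = zxyzxyyyxxxyyz$yxy
sorted[11] = yyz$yxyzxyzxyyyxxx

Answer: yyz$yxyzxyzxyyyxxx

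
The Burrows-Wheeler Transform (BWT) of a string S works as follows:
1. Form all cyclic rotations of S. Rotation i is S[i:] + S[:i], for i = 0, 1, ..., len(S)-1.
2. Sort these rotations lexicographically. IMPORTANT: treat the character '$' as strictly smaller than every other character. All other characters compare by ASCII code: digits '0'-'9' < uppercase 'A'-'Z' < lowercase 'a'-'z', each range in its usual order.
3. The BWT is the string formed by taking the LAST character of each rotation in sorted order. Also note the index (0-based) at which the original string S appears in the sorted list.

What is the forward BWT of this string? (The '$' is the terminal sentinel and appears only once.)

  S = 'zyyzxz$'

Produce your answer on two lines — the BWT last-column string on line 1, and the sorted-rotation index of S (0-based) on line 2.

All 7 rotations (rotation i = S[i:]+S[:i]):
  rot[0] = zyyzxz$
  rot[1] = yyzxz$z
  rot[2] = yzxz$zy
  rot[3] = zxz$zyy
  rot[4] = xz$zyyz
  rot[5] = z$zyyzx
  rot[6] = $zyyzxz
Sorted (with $ < everything):
  sorted[0] = $zyyzxz  (last char: 'z')
  sorted[1] = xz$zyyz  (last char: 'z')
  sorted[2] = yyzxz$z  (last char: 'z')
  sorted[3] = yzxz$zy  (last char: 'y')
  sorted[4] = z$zyyzx  (last char: 'x')
  sorted[5] = zxz$zyy  (last char: 'y')
  sorted[6] = zyyzxz$  (last char: '$')
Last column: zzzyxy$
Original string S is at sorted index 6

Answer: zzzyxy$
6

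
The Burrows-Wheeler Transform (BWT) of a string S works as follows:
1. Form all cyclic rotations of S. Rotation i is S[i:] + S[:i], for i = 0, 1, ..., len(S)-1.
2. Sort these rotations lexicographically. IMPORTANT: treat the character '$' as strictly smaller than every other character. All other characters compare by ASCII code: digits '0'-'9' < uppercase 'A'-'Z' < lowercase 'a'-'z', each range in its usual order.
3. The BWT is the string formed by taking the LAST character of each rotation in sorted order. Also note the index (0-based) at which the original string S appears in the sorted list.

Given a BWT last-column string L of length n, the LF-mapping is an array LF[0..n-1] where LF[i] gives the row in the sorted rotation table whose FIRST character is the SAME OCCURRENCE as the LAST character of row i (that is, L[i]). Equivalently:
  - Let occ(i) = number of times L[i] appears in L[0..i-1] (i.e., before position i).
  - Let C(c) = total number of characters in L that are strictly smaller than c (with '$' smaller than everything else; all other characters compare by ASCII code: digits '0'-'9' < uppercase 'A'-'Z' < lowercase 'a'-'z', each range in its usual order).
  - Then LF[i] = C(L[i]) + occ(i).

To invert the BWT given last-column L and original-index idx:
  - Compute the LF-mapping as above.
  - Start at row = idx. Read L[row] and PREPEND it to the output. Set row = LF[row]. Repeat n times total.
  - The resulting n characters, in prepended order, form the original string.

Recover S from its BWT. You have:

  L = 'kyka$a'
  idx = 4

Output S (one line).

Answer: kayak$

Derivation:
LF mapping: 3 5 4 1 0 2
Walk LF starting at row 4, prepending L[row]:
  step 1: row=4, L[4]='$', prepend. Next row=LF[4]=0
  step 2: row=0, L[0]='k', prepend. Next row=LF[0]=3
  step 3: row=3, L[3]='a', prepend. Next row=LF[3]=1
  step 4: row=1, L[1]='y', prepend. Next row=LF[1]=5
  step 5: row=5, L[5]='a', prepend. Next row=LF[5]=2
  step 6: row=2, L[2]='k', prepend. Next row=LF[2]=4
Reversed output: kayak$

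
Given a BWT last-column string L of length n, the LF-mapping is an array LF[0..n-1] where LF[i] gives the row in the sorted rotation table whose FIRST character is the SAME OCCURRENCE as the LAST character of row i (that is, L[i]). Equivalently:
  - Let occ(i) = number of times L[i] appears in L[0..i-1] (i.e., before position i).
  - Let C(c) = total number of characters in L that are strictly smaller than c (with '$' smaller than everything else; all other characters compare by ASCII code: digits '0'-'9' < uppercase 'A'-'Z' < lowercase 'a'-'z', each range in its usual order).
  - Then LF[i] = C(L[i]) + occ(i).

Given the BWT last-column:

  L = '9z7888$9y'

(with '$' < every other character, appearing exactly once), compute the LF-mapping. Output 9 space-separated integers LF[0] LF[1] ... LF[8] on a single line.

Answer: 5 8 1 2 3 4 0 6 7

Derivation:
Char counts: '$':1, '7':1, '8':3, '9':2, 'y':1, 'z':1
C (first-col start): C('$')=0, C('7')=1, C('8')=2, C('9')=5, C('y')=7, C('z')=8
L[0]='9': occ=0, LF[0]=C('9')+0=5+0=5
L[1]='z': occ=0, LF[1]=C('z')+0=8+0=8
L[2]='7': occ=0, LF[2]=C('7')+0=1+0=1
L[3]='8': occ=0, LF[3]=C('8')+0=2+0=2
L[4]='8': occ=1, LF[4]=C('8')+1=2+1=3
L[5]='8': occ=2, LF[5]=C('8')+2=2+2=4
L[6]='$': occ=0, LF[6]=C('$')+0=0+0=0
L[7]='9': occ=1, LF[7]=C('9')+1=5+1=6
L[8]='y': occ=0, LF[8]=C('y')+0=7+0=7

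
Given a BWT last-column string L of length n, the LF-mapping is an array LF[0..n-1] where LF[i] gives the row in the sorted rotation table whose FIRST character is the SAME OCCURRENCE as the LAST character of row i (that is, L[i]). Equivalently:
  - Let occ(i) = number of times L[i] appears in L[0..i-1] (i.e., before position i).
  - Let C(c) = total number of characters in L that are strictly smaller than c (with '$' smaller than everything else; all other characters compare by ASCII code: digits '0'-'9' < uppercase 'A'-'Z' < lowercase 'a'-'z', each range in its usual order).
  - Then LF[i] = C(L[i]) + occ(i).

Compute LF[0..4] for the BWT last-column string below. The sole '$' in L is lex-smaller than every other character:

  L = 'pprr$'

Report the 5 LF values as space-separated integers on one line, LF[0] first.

Answer: 1 2 3 4 0

Derivation:
Char counts: '$':1, 'p':2, 'r':2
C (first-col start): C('$')=0, C('p')=1, C('r')=3
L[0]='p': occ=0, LF[0]=C('p')+0=1+0=1
L[1]='p': occ=1, LF[1]=C('p')+1=1+1=2
L[2]='r': occ=0, LF[2]=C('r')+0=3+0=3
L[3]='r': occ=1, LF[3]=C('r')+1=3+1=4
L[4]='$': occ=0, LF[4]=C('$')+0=0+0=0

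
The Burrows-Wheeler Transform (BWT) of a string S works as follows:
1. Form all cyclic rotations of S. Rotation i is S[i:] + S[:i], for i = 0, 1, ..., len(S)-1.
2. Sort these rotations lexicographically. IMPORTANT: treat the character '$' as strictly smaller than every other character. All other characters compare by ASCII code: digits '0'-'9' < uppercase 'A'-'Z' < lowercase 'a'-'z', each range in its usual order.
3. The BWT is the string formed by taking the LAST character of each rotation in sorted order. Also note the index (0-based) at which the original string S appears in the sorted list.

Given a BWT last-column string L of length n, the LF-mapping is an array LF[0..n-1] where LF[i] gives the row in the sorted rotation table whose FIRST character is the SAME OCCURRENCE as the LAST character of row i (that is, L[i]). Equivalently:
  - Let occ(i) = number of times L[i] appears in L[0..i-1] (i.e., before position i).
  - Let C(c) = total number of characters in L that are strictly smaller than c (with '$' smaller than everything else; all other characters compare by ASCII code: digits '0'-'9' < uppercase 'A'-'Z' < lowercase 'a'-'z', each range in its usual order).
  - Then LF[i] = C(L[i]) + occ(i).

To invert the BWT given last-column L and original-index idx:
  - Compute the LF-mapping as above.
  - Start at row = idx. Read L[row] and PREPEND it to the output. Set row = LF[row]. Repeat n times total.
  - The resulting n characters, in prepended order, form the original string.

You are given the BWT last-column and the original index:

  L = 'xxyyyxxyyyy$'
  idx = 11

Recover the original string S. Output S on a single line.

LF mapping: 1 2 5 6 7 3 4 8 9 10 11 0
Walk LF starting at row 11, prepending L[row]:
  step 1: row=11, L[11]='$', prepend. Next row=LF[11]=0
  step 2: row=0, L[0]='x', prepend. Next row=LF[0]=1
  step 3: row=1, L[1]='x', prepend. Next row=LF[1]=2
  step 4: row=2, L[2]='y', prepend. Next row=LF[2]=5
  step 5: row=5, L[5]='x', prepend. Next row=LF[5]=3
  step 6: row=3, L[3]='y', prepend. Next row=LF[3]=6
  step 7: row=6, L[6]='x', prepend. Next row=LF[6]=4
  step 8: row=4, L[4]='y', prepend. Next row=LF[4]=7
  step 9: row=7, L[7]='y', prepend. Next row=LF[7]=8
  step 10: row=8, L[8]='y', prepend. Next row=LF[8]=9
  step 11: row=9, L[9]='y', prepend. Next row=LF[9]=10
  step 12: row=10, L[10]='y', prepend. Next row=LF[10]=11
Reversed output: yyyyyxyxyxx$

Answer: yyyyyxyxyxx$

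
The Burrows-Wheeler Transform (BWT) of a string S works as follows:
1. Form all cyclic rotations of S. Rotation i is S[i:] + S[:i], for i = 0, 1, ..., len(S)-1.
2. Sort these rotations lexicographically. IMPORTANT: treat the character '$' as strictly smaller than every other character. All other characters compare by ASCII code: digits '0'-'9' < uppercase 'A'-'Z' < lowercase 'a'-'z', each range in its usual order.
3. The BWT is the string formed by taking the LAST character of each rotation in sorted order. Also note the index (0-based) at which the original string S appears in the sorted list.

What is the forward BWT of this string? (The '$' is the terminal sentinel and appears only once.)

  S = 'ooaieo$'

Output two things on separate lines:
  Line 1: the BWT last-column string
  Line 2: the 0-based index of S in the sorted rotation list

All 7 rotations (rotation i = S[i:]+S[:i]):
  rot[0] = ooaieo$
  rot[1] = oaieo$o
  rot[2] = aieo$oo
  rot[3] = ieo$ooa
  rot[4] = eo$ooai
  rot[5] = o$ooaie
  rot[6] = $ooaieo
Sorted (with $ < everything):
  sorted[0] = $ooaieo  (last char: 'o')
  sorted[1] = aieo$oo  (last char: 'o')
  sorted[2] = eo$ooai  (last char: 'i')
  sorted[3] = ieo$ooa  (last char: 'a')
  sorted[4] = o$ooaie  (last char: 'e')
  sorted[5] = oaieo$o  (last char: 'o')
  sorted[6] = ooaieo$  (last char: '$')
Last column: ooiaeo$
Original string S is at sorted index 6

Answer: ooiaeo$
6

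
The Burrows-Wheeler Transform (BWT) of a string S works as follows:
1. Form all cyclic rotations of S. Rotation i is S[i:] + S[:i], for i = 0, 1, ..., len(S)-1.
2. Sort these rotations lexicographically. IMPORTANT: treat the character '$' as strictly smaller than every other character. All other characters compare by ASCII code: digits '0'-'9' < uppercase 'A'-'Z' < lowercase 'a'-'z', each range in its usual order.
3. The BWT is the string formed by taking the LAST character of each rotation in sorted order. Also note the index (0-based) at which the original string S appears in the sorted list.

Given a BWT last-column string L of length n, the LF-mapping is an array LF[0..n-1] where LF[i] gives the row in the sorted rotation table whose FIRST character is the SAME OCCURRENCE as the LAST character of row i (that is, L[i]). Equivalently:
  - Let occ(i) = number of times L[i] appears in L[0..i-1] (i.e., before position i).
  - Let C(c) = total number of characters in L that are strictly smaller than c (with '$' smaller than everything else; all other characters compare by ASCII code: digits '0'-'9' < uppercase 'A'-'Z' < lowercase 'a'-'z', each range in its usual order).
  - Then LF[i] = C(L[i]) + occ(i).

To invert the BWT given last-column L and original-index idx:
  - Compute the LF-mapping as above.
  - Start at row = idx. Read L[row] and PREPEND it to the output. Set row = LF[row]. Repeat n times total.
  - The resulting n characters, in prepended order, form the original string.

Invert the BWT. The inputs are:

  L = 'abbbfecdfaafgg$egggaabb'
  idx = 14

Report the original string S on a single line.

Answer: efageagfbabggdbabgfcba$

Derivation:
LF mapping: 1 6 7 8 15 13 11 12 16 2 3 17 18 19 0 14 20 21 22 4 5 9 10
Walk LF starting at row 14, prepending L[row]:
  step 1: row=14, L[14]='$', prepend. Next row=LF[14]=0
  step 2: row=0, L[0]='a', prepend. Next row=LF[0]=1
  step 3: row=1, L[1]='b', prepend. Next row=LF[1]=6
  step 4: row=6, L[6]='c', prepend. Next row=LF[6]=11
  step 5: row=11, L[11]='f', prepend. Next row=LF[11]=17
  step 6: row=17, L[17]='g', prepend. Next row=LF[17]=21
  step 7: row=21, L[21]='b', prepend. Next row=LF[21]=9
  step 8: row=9, L[9]='a', prepend. Next row=LF[9]=2
  step 9: row=2, L[2]='b', prepend. Next row=LF[2]=7
  step 10: row=7, L[7]='d', prepend. Next row=LF[7]=12
  step 11: row=12, L[12]='g', prepend. Next row=LF[12]=18
  step 12: row=18, L[18]='g', prepend. Next row=LF[18]=22
  step 13: row=22, L[22]='b', prepend. Next row=LF[22]=10
  step 14: row=10, L[10]='a', prepend. Next row=LF[10]=3
  step 15: row=3, L[3]='b', prepend. Next row=LF[3]=8
  step 16: row=8, L[8]='f', prepend. Next row=LF[8]=16
  step 17: row=16, L[16]='g', prepend. Next row=LF[16]=20
  step 18: row=20, L[20]='a', prepend. Next row=LF[20]=5
  step 19: row=5, L[5]='e', prepend. Next row=LF[5]=13
  step 20: row=13, L[13]='g', prepend. Next row=LF[13]=19
  step 21: row=19, L[19]='a', prepend. Next row=LF[19]=4
  step 22: row=4, L[4]='f', prepend. Next row=LF[4]=15
  step 23: row=15, L[15]='e', prepend. Next row=LF[15]=14
Reversed output: efageagfbabggdbabgfcba$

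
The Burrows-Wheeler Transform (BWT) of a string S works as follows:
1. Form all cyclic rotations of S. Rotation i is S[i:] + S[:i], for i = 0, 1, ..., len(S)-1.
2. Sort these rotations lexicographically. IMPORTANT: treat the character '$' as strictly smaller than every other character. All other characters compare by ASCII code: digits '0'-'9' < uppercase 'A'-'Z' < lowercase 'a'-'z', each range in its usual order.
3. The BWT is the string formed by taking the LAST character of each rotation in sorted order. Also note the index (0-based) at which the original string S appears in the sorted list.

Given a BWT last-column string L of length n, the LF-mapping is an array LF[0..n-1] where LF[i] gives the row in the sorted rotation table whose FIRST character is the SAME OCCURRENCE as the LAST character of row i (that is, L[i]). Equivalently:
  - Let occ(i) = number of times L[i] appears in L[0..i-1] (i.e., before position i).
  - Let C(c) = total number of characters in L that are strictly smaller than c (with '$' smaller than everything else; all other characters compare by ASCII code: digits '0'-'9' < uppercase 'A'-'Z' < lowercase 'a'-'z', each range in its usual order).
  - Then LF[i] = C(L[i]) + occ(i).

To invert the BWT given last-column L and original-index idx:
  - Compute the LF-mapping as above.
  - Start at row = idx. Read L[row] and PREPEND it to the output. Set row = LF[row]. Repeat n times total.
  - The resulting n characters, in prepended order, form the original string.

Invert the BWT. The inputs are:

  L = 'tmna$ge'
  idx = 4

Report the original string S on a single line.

Answer: magnet$

Derivation:
LF mapping: 6 4 5 1 0 3 2
Walk LF starting at row 4, prepending L[row]:
  step 1: row=4, L[4]='$', prepend. Next row=LF[4]=0
  step 2: row=0, L[0]='t', prepend. Next row=LF[0]=6
  step 3: row=6, L[6]='e', prepend. Next row=LF[6]=2
  step 4: row=2, L[2]='n', prepend. Next row=LF[2]=5
  step 5: row=5, L[5]='g', prepend. Next row=LF[5]=3
  step 6: row=3, L[3]='a', prepend. Next row=LF[3]=1
  step 7: row=1, L[1]='m', prepend. Next row=LF[1]=4
Reversed output: magnet$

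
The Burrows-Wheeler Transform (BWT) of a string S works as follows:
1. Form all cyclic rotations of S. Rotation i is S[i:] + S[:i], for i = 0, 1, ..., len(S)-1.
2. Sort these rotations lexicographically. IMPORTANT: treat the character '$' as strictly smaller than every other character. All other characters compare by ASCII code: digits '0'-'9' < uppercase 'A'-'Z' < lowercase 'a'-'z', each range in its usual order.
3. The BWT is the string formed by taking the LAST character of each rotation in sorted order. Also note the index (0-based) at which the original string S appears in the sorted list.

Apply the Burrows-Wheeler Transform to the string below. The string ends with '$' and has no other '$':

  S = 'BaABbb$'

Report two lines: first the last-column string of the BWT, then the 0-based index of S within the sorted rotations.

Answer: ba$ABbB
2

Derivation:
All 7 rotations (rotation i = S[i:]+S[:i]):
  rot[0] = BaABbb$
  rot[1] = aABbb$B
  rot[2] = ABbb$Ba
  rot[3] = Bbb$BaA
  rot[4] = bb$BaAB
  rot[5] = b$BaABb
  rot[6] = $BaABbb
Sorted (with $ < everything):
  sorted[0] = $BaABbb  (last char: 'b')
  sorted[1] = ABbb$Ba  (last char: 'a')
  sorted[2] = BaABbb$  (last char: '$')
  sorted[3] = Bbb$BaA  (last char: 'A')
  sorted[4] = aABbb$B  (last char: 'B')
  sorted[5] = b$BaABb  (last char: 'b')
  sorted[6] = bb$BaAB  (last char: 'B')
Last column: ba$ABbB
Original string S is at sorted index 2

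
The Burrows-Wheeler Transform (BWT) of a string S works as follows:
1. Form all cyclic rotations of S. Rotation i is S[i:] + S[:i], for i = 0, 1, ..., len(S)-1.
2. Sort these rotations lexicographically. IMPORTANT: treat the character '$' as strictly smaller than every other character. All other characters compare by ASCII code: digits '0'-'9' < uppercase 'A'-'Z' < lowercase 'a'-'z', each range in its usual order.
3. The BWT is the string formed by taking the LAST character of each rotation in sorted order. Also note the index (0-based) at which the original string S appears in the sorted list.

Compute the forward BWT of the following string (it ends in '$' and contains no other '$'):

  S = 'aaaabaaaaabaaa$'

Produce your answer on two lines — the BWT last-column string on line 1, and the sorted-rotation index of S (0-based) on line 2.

All 15 rotations (rotation i = S[i:]+S[:i]):
  rot[0] = aaaabaaaaabaaa$
  rot[1] = aaabaaaaabaaa$a
  rot[2] = aabaaaaabaaa$aa
  rot[3] = abaaaaabaaa$aaa
  rot[4] = baaaaabaaa$aaaa
  rot[5] = aaaaabaaa$aaaab
  rot[6] = aaaabaaa$aaaaba
  rot[7] = aaabaaa$aaaabaa
  rot[8] = aabaaa$aaaabaaa
  rot[9] = abaaa$aaaabaaaa
  rot[10] = baaa$aaaabaaaaa
  rot[11] = aaa$aaaabaaaaab
  rot[12] = aa$aaaabaaaaaba
  rot[13] = a$aaaabaaaaabaa
  rot[14] = $aaaabaaaaabaaa
Sorted (with $ < everything):
  sorted[0] = $aaaabaaaaabaaa  (last char: 'a')
  sorted[1] = a$aaaabaaaaabaa  (last char: 'a')
  sorted[2] = aa$aaaabaaaaaba  (last char: 'a')
  sorted[3] = aaa$aaaabaaaaab  (last char: 'b')
  sorted[4] = aaaaabaaa$aaaab  (last char: 'b')
  sorted[5] = aaaabaaa$aaaaba  (last char: 'a')
  sorted[6] = aaaabaaaaabaaa$  (last char: '$')
  sorted[7] = aaabaaa$aaaabaa  (last char: 'a')
  sorted[8] = aaabaaaaabaaa$a  (last char: 'a')
  sorted[9] = aabaaa$aaaabaaa  (last char: 'a')
  sorted[10] = aabaaaaabaaa$aa  (last char: 'a')
  sorted[11] = abaaa$aaaabaaaa  (last char: 'a')
  sorted[12] = abaaaaabaaa$aaa  (last char: 'a')
  sorted[13] = baaa$aaaabaaaaa  (last char: 'a')
  sorted[14] = baaaaabaaa$aaaa  (last char: 'a')
Last column: aaabba$aaaaaaaa
Original string S is at sorted index 6

Answer: aaabba$aaaaaaaa
6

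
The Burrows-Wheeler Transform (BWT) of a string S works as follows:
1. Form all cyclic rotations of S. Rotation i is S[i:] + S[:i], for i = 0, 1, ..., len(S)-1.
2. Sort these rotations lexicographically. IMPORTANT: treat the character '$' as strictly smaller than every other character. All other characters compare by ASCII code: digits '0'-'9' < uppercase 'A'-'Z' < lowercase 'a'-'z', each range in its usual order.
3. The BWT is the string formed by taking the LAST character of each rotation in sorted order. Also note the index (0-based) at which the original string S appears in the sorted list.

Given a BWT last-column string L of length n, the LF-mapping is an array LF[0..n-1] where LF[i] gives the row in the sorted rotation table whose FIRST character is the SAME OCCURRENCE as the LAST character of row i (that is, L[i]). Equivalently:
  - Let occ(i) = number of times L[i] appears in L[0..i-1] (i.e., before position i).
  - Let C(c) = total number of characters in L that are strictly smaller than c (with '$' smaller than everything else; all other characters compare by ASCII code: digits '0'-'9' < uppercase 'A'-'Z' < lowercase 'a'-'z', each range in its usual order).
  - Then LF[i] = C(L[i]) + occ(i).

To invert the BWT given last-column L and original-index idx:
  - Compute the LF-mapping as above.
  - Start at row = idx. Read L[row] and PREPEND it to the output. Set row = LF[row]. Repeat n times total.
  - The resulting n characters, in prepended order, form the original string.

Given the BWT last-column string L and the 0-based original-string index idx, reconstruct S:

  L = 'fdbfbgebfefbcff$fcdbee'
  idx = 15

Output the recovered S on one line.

LF mapping: 14 8 1 15 2 21 10 3 16 11 17 4 6 18 19 0 20 7 9 5 12 13
Walk LF starting at row 15, prepending L[row]:
  step 1: row=15, L[15]='$', prepend. Next row=LF[15]=0
  step 2: row=0, L[0]='f', prepend. Next row=LF[0]=14
  step 3: row=14, L[14]='f', prepend. Next row=LF[14]=19
  step 4: row=19, L[19]='b', prepend. Next row=LF[19]=5
  step 5: row=5, L[5]='g', prepend. Next row=LF[5]=21
  step 6: row=21, L[21]='e', prepend. Next row=LF[21]=13
  step 7: row=13, L[13]='f', prepend. Next row=LF[13]=18
  step 8: row=18, L[18]='d', prepend. Next row=LF[18]=9
  step 9: row=9, L[9]='e', prepend. Next row=LF[9]=11
  step 10: row=11, L[11]='b', prepend. Next row=LF[11]=4
  step 11: row=4, L[4]='b', prepend. Next row=LF[4]=2
  step 12: row=2, L[2]='b', prepend. Next row=LF[2]=1
  step 13: row=1, L[1]='d', prepend. Next row=LF[1]=8
  step 14: row=8, L[8]='f', prepend. Next row=LF[8]=16
  step 15: row=16, L[16]='f', prepend. Next row=LF[16]=20
  step 16: row=20, L[20]='e', prepend. Next row=LF[20]=12
  step 17: row=12, L[12]='c', prepend. Next row=LF[12]=6
  step 18: row=6, L[6]='e', prepend. Next row=LF[6]=10
  step 19: row=10, L[10]='f', prepend. Next row=LF[10]=17
  step 20: row=17, L[17]='c', prepend. Next row=LF[17]=7
  step 21: row=7, L[7]='b', prepend. Next row=LF[7]=3
  step 22: row=3, L[3]='f', prepend. Next row=LF[3]=15
Reversed output: fbcfeceffdbbbedfegbff$

Answer: fbcfeceffdbbbedfegbff$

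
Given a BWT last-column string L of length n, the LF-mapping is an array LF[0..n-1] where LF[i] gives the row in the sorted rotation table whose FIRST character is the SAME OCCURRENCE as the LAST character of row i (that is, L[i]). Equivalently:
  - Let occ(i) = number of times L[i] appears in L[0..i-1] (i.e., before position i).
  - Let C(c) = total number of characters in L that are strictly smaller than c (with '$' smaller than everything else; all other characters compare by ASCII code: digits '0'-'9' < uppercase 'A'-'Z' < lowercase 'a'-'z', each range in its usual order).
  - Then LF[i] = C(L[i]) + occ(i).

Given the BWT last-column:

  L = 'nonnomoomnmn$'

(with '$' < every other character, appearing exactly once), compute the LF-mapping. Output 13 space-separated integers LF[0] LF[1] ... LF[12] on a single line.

Answer: 4 9 5 6 10 1 11 12 2 7 3 8 0

Derivation:
Char counts: '$':1, 'm':3, 'n':5, 'o':4
C (first-col start): C('$')=0, C('m')=1, C('n')=4, C('o')=9
L[0]='n': occ=0, LF[0]=C('n')+0=4+0=4
L[1]='o': occ=0, LF[1]=C('o')+0=9+0=9
L[2]='n': occ=1, LF[2]=C('n')+1=4+1=5
L[3]='n': occ=2, LF[3]=C('n')+2=4+2=6
L[4]='o': occ=1, LF[4]=C('o')+1=9+1=10
L[5]='m': occ=0, LF[5]=C('m')+0=1+0=1
L[6]='o': occ=2, LF[6]=C('o')+2=9+2=11
L[7]='o': occ=3, LF[7]=C('o')+3=9+3=12
L[8]='m': occ=1, LF[8]=C('m')+1=1+1=2
L[9]='n': occ=3, LF[9]=C('n')+3=4+3=7
L[10]='m': occ=2, LF[10]=C('m')+2=1+2=3
L[11]='n': occ=4, LF[11]=C('n')+4=4+4=8
L[12]='$': occ=0, LF[12]=C('$')+0=0+0=0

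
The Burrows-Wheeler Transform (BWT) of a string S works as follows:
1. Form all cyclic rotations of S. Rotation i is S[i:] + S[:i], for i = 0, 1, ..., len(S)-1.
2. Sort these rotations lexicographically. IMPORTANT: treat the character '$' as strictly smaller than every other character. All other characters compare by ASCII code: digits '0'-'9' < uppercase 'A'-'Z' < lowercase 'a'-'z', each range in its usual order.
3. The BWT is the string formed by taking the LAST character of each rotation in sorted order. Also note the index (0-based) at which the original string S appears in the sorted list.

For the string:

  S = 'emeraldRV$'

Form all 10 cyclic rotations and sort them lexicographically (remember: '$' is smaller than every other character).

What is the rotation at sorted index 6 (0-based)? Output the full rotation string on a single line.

Answer: eraldRV$em

Derivation:
All 10 rotations (rotation i = S[i:]+S[:i]):
  rot[0] = emeraldRV$
  rot[1] = meraldRV$e
  rot[2] = eraldRV$em
  rot[3] = raldRV$eme
  rot[4] = aldRV$emer
  rot[5] = ldRV$emera
  rot[6] = dRV$emeral
  rot[7] = RV$emerald
  rot[8] = V$emeraldR
  rot[9] = $emeraldRV
Sorted (with $ < everything):
  sorted[0] = $emeraldRV
  sorted[1] = RV$emerald
  sorted[2] = V$emeraldR
  sorted[3] = aldRV$emer
  sorted[4] = dRV$emeral
  sorted[5] = emeraldRV$
  sorted[6] = eraldRV$em
  sorted[7] = ldRV$emera
  sorted[8] = meraldRV$e
  sorted[9] = raldRV$eme
sorted[6] = eraldRV$em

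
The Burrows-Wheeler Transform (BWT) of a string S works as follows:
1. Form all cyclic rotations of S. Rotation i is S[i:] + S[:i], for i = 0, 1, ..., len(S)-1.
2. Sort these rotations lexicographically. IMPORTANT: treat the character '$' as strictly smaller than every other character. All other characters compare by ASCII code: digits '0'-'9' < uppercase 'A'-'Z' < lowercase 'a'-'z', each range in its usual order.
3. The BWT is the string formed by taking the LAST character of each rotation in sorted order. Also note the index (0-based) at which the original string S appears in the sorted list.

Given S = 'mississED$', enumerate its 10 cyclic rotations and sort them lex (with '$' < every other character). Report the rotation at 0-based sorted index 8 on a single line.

Answer: ssED$missi

Derivation:
All 10 rotations (rotation i = S[i:]+S[:i]):
  rot[0] = mississED$
  rot[1] = ississED$m
  rot[2] = ssissED$mi
  rot[3] = sissED$mis
  rot[4] = issED$miss
  rot[5] = ssED$missi
  rot[6] = sED$missis
  rot[7] = ED$mississ
  rot[8] = D$mississE
  rot[9] = $mississED
Sorted (with $ < everything):
  sorted[0] = $mississED
  sorted[1] = D$mississE
  sorted[2] = ED$mississ
  sorted[3] = issED$miss
  sorted[4] = ississED$m
  sorted[5] = mississED$
  sorted[6] = sED$missis
  sorted[7] = sissED$mis
  sorted[8] = ssED$missi
  sorted[9] = ssissED$mi
sorted[8] = ssED$missi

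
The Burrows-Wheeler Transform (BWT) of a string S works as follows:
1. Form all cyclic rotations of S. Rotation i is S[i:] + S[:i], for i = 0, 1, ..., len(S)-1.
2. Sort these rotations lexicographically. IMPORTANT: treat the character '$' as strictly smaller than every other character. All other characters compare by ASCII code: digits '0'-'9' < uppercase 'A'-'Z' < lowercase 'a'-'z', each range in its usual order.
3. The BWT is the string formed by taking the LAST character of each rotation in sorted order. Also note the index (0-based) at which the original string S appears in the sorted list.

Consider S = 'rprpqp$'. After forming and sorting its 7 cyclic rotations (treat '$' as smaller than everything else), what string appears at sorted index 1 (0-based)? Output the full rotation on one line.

All 7 rotations (rotation i = S[i:]+S[:i]):
  rot[0] = rprpqp$
  rot[1] = prpqp$r
  rot[2] = rpqp$rp
  rot[3] = pqp$rpr
  rot[4] = qp$rprp
  rot[5] = p$rprpq
  rot[6] = $rprpqp
Sorted (with $ < everything):
  sorted[0] = $rprpqp
  sorted[1] = p$rprpq
  sorted[2] = pqp$rpr
  sorted[3] = prpqp$r
  sorted[4] = qp$rprp
  sorted[5] = rpqp$rp
  sorted[6] = rprpqp$
sorted[1] = p$rprpq

Answer: p$rprpq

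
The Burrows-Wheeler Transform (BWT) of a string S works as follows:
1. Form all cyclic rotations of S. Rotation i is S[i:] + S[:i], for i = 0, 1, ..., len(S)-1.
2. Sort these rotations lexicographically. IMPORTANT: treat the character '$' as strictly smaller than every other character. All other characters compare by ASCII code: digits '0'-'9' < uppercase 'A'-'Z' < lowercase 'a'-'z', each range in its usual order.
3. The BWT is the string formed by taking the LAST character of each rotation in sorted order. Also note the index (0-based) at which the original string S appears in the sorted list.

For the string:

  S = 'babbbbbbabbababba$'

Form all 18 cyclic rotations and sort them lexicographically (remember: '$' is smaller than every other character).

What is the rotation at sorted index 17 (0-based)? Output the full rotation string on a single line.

All 18 rotations (rotation i = S[i:]+S[:i]):
  rot[0] = babbbbbbabbababba$
  rot[1] = abbbbbbabbababba$b
  rot[2] = bbbbbbabbababba$ba
  rot[3] = bbbbbabbababba$bab
  rot[4] = bbbbabbababba$babb
  rot[5] = bbbabbababba$babbb
  rot[6] = bbabbababba$babbbb
  rot[7] = babbababba$babbbbb
  rot[8] = abbababba$babbbbbb
  rot[9] = bbababba$babbbbbba
  rot[10] = bababba$babbbbbbab
  rot[11] = ababba$babbbbbbabb
  rot[12] = babba$babbbbbbabba
  rot[13] = abba$babbbbbbabbab
  rot[14] = bba$babbbbbbabbaba
  rot[15] = ba$babbbbbbabbabab
  rot[16] = a$babbbbbbabbababb
  rot[17] = $babbbbbbabbababba
Sorted (with $ < everything):
  sorted[0] = $babbbbbbabbababba
  sorted[1] = a$babbbbbbabbababb
  sorted[2] = ababba$babbbbbbabb
  sorted[3] = abba$babbbbbbabbab
  sorted[4] = abbababba$babbbbbb
  sorted[5] = abbbbbbabbababba$b
  sorted[6] = ba$babbbbbbabbabab
  sorted[7] = bababba$babbbbbbab
  sorted[8] = babba$babbbbbbabba
  sorted[9] = babbababba$babbbbb
  sorted[10] = babbbbbbabbababba$
  sorted[11] = bba$babbbbbbabbaba
  sorted[12] = bbababba$babbbbbba
  sorted[13] = bbabbababba$babbbb
  sorted[14] = bbbabbababba$babbb
  sorted[15] = bbbbabbababba$babb
  sorted[16] = bbbbbabbababba$bab
  sorted[17] = bbbbbbabbababba$ba
sorted[17] = bbbbbbabbababba$ba

Answer: bbbbbbabbababba$ba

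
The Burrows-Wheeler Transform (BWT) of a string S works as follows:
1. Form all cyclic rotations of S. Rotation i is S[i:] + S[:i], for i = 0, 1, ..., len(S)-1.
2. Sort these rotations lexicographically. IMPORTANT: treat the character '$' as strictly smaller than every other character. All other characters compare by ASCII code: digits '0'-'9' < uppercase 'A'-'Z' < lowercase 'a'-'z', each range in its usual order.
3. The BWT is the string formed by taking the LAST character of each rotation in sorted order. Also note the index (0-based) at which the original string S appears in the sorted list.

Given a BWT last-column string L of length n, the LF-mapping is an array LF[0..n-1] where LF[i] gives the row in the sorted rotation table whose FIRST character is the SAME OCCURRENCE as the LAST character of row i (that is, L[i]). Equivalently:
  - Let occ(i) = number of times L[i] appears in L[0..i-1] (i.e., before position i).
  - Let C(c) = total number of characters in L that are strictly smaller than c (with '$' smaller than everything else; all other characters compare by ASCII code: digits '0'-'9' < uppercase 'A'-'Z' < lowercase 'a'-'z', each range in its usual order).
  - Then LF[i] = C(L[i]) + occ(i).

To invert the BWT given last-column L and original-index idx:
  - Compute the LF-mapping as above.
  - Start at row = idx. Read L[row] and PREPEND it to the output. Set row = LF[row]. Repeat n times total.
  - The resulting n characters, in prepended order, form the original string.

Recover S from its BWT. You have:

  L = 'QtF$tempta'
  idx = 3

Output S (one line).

LF mapping: 2 7 1 0 8 4 5 6 9 3
Walk LF starting at row 3, prepending L[row]:
  step 1: row=3, L[3]='$', prepend. Next row=LF[3]=0
  step 2: row=0, L[0]='Q', prepend. Next row=LF[0]=2
  step 3: row=2, L[2]='F', prepend. Next row=LF[2]=1
  step 4: row=1, L[1]='t', prepend. Next row=LF[1]=7
  step 5: row=7, L[7]='p', prepend. Next row=LF[7]=6
  step 6: row=6, L[6]='m', prepend. Next row=LF[6]=5
  step 7: row=5, L[5]='e', prepend. Next row=LF[5]=4
  step 8: row=4, L[4]='t', prepend. Next row=LF[4]=8
  step 9: row=8, L[8]='t', prepend. Next row=LF[8]=9
  step 10: row=9, L[9]='a', prepend. Next row=LF[9]=3
Reversed output: attemptFQ$

Answer: attemptFQ$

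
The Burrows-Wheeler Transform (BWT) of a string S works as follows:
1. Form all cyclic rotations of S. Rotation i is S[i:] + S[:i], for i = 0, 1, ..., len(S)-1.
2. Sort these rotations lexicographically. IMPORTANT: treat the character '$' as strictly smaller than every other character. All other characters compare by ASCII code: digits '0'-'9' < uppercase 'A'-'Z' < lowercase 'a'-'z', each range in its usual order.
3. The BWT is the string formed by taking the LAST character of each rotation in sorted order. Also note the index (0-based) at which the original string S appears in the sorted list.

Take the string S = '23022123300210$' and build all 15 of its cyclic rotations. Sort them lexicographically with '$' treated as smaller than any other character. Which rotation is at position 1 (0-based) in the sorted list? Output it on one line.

All 15 rotations (rotation i = S[i:]+S[:i]):
  rot[0] = 23022123300210$
  rot[1] = 3022123300210$2
  rot[2] = 022123300210$23
  rot[3] = 22123300210$230
  rot[4] = 2123300210$2302
  rot[5] = 123300210$23022
  rot[6] = 23300210$230221
  rot[7] = 3300210$2302212
  rot[8] = 300210$23022123
  rot[9] = 00210$230221233
  rot[10] = 0210$2302212330
  rot[11] = 210$23022123300
  rot[12] = 10$230221233002
  rot[13] = 0$2302212330021
  rot[14] = $23022123300210
Sorted (with $ < everything):
  sorted[0] = $23022123300210
  sorted[1] = 0$2302212330021
  sorted[2] = 00210$230221233
  sorted[3] = 0210$2302212330
  sorted[4] = 022123300210$23
  sorted[5] = 10$230221233002
  sorted[6] = 123300210$23022
  sorted[7] = 210$23022123300
  sorted[8] = 2123300210$2302
  sorted[9] = 22123300210$230
  sorted[10] = 23022123300210$
  sorted[11] = 23300210$230221
  sorted[12] = 300210$23022123
  sorted[13] = 3022123300210$2
  sorted[14] = 3300210$2302212
sorted[1] = 0$2302212330021

Answer: 0$2302212330021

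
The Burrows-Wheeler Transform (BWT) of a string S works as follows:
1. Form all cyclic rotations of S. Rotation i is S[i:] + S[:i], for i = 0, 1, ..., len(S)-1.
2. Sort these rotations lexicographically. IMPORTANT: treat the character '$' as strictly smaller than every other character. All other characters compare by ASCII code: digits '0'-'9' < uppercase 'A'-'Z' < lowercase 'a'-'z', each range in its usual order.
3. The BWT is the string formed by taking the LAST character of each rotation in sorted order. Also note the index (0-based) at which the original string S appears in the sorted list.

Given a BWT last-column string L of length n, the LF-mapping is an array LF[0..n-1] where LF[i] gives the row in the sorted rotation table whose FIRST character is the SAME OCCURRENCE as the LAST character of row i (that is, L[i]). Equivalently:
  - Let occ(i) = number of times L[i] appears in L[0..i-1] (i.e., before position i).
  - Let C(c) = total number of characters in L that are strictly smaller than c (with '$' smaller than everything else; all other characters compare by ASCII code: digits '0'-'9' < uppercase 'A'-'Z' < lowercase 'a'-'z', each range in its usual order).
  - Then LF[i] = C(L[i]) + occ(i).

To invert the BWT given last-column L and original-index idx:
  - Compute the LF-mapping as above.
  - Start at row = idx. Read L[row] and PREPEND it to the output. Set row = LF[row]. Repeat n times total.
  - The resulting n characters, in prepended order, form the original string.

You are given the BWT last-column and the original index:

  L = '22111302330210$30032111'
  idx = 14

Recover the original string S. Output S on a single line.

Answer: 2010131133023102132102$

Derivation:
LF mapping: 13 14 6 7 8 18 1 15 19 20 2 16 9 3 0 21 4 5 22 17 10 11 12
Walk LF starting at row 14, prepending L[row]:
  step 1: row=14, L[14]='$', prepend. Next row=LF[14]=0
  step 2: row=0, L[0]='2', prepend. Next row=LF[0]=13
  step 3: row=13, L[13]='0', prepend. Next row=LF[13]=3
  step 4: row=3, L[3]='1', prepend. Next row=LF[3]=7
  step 5: row=7, L[7]='2', prepend. Next row=LF[7]=15
  step 6: row=15, L[15]='3', prepend. Next row=LF[15]=21
  step 7: row=21, L[21]='1', prepend. Next row=LF[21]=11
  step 8: row=11, L[11]='2', prepend. Next row=LF[11]=16
  step 9: row=16, L[16]='0', prepend. Next row=LF[16]=4
  step 10: row=4, L[4]='1', prepend. Next row=LF[4]=8
  step 11: row=8, L[8]='3', prepend. Next row=LF[8]=19
  step 12: row=19, L[19]='2', prepend. Next row=LF[19]=17
  step 13: row=17, L[17]='0', prepend. Next row=LF[17]=5
  step 14: row=5, L[5]='3', prepend. Next row=LF[5]=18
  step 15: row=18, L[18]='3', prepend. Next row=LF[18]=22
  step 16: row=22, L[22]='1', prepend. Next row=LF[22]=12
  step 17: row=12, L[12]='1', prepend. Next row=LF[12]=9
  step 18: row=9, L[9]='3', prepend. Next row=LF[9]=20
  step 19: row=20, L[20]='1', prepend. Next row=LF[20]=10
  step 20: row=10, L[10]='0', prepend. Next row=LF[10]=2
  step 21: row=2, L[2]='1', prepend. Next row=LF[2]=6
  step 22: row=6, L[6]='0', prepend. Next row=LF[6]=1
  step 23: row=1, L[1]='2', prepend. Next row=LF[1]=14
Reversed output: 2010131133023102132102$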